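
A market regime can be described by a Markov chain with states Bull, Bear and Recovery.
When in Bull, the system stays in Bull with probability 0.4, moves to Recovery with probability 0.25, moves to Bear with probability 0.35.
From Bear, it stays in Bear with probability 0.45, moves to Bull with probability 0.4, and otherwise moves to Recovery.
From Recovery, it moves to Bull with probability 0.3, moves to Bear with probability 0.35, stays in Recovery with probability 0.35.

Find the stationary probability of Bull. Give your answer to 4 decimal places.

Let the stationary distribution be π with π = πP and π_1 + π_2 + π_3 = 1.
π_1 = 0.4·π_1 + 0.4·π_2 + 0.3·π_3
π_2 = 0.35·π_1 + 0.45·π_2 + 0.35·π_3
Solving with the normalization constraint gives π = (0.3765, 0.3889, 0.2346).
So the stationary probability of Bull is 0.3765.

0.3765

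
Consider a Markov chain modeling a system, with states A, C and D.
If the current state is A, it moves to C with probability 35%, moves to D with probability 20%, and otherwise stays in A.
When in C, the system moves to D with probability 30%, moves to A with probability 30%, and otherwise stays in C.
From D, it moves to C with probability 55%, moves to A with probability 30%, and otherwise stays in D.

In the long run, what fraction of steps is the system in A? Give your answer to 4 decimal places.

Let the stationary distribution be π with π = πP and π_1 + π_2 + π_3 = 1.
π_1 = 0.45·π_1 + 0.3·π_2 + 0.3·π_3
π_2 = 0.35·π_1 + 0.4·π_2 + 0.55·π_3
Solving with the normalization constraint gives π = (0.3529, 0.4169, 0.2302).
So the stationary probability of A is 0.3529.

0.3529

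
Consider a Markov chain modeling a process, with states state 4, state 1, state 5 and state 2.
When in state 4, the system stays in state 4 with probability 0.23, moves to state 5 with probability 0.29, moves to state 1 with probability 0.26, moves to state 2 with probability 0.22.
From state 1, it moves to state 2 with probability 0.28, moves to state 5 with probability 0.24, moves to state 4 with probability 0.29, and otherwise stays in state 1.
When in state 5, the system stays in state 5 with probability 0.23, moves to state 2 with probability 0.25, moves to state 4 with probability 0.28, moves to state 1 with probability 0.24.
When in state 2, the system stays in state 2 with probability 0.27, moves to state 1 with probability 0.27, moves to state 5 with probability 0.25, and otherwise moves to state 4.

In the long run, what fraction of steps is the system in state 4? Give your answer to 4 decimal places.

Let the stationary distribution be π with π = πP and π_1 + π_2 + π_3 + π_4 = 1.
π_1 = 0.23·π_1 + 0.29·π_2 + 0.28·π_3 + 0.21·π_4
π_2 = 0.26·π_1 + 0.19·π_2 + 0.24·π_3 + 0.27·π_4
π_3 = 0.29·π_1 + 0.24·π_2 + 0.23·π_3 + 0.25·π_4
Solving with the normalization constraint gives π = (0.2520, 0.2406, 0.2526, 0.2548).
So the stationary probability of state 4 is 0.2520.

0.2520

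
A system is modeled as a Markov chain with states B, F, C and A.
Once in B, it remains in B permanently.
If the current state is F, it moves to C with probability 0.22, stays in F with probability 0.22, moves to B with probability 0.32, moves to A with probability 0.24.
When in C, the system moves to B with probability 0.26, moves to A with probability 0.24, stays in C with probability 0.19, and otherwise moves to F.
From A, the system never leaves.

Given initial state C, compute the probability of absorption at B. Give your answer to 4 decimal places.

Let h(s) be the probability of absorption at B starting from transient state s. Then h(B) = 1 and h(A) = 0. By first-step analysis:
h(F) = 0.32·1 + 0.22·h(F) + 0.22·h(C) + 0.24·0
h(C) = 0.26·1 + 0.31·h(F) + 0.19·h(C) + 0.24·0
Solving: h(F) = 0.5614, h(C) = 0.5358.
Starting from C, the probability is 0.5358.

0.5358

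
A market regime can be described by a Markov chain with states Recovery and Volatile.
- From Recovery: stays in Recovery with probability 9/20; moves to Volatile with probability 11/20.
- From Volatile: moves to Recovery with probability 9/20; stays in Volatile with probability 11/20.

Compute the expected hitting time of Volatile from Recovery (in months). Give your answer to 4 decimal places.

Let t(s) be the expected number of months to first reach Volatile from state s, with t(Volatile) = 0. Conditioning on the first month:
t(Recovery) = 1 + 0.45·t(Recovery)
Solving: t(Recovery) = 1.8182.
Expected months from Recovery to Volatile: 1.8182.

1.8182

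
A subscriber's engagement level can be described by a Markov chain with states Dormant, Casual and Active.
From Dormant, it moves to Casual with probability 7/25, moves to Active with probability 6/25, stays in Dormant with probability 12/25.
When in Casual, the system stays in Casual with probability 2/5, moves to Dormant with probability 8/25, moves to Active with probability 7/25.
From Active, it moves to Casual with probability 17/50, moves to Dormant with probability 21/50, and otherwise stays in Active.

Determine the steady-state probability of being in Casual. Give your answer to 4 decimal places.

Let the stationary distribution be π with π = πP and π_1 + π_2 + π_3 = 1.
π_1 = 0.48·π_1 + 0.32·π_2 + 0.42·π_3
π_2 = 0.28·π_1 + 0.4·π_2 + 0.34·π_3
Solving with the normalization constraint gives π = (0.4111, 0.3355, 0.2534).
So the stationary probability of Casual is 0.3355.

0.3355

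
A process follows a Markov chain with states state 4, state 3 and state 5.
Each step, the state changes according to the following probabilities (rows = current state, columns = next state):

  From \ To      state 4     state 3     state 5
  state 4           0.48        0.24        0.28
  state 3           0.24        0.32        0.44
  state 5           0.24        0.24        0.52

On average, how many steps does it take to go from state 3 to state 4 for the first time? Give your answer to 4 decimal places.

Let t(s) be the expected number of steps to first reach state 4 from state s, with t(state 4) = 0. Conditioning on the first step:
t(state 3) = 1 + 0.32·t(state 3) + 0.44·t(state 5)
t(state 5) = 1 + 0.24·t(state 3) + 0.52·t(state 5)
Solving: t(state 3) = 4.1667, t(state 5) = 4.1667.
Expected steps from state 3 to state 4: 4.1667.

4.1667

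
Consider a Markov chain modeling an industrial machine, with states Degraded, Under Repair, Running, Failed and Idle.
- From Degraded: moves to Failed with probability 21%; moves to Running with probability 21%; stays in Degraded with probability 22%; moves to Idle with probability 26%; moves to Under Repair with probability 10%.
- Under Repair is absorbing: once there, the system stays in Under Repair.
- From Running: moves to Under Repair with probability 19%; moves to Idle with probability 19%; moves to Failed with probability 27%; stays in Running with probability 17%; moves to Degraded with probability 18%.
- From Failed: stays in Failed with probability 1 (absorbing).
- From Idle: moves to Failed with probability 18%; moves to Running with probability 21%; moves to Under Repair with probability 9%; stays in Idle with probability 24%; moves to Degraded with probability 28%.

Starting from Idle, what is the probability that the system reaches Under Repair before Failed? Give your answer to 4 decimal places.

0.3540

Let h(s) be the probability of absorption at Under Repair starting from transient state s. Then h(Under Repair) = 1 and h(Failed) = 0. By first-step analysis:
h(Degraded) = 0.22·h(Degraded) + 0.1·1 + 0.21·h(Running) + 0.21·0 + 0.26·h(Idle)
h(Running) = 0.18·h(Degraded) + 0.19·1 + 0.17·h(Running) + 0.27·0 + 0.19·h(Idle)
h(Idle) = 0.28·h(Degraded) + 0.09·1 + 0.21·h(Running) + 0.18·0 + 0.24·h(Idle)
Solving: h(Degraded) = 0.3501, h(Running) = 0.3859, h(Idle) = 0.3540.
Starting from Idle, the probability is 0.3540.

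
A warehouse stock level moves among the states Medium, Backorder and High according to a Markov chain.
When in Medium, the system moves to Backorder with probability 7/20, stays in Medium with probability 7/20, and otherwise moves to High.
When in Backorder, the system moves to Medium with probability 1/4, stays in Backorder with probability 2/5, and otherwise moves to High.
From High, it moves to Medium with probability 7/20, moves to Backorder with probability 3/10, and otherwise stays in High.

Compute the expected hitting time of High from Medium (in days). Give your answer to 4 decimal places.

Let t(s) be the expected number of days to first reach High from state s, with t(High) = 0. Conditioning on the first day:
t(Medium) = 1 + 0.35·t(Medium) + 0.35·t(Backorder)
t(Backorder) = 1 + 0.25·t(Medium) + 0.4·t(Backorder)
Solving: t(Medium) = 3.1405, t(Backorder) = 2.9752.
Expected days from Medium to High: 3.1405.

3.1405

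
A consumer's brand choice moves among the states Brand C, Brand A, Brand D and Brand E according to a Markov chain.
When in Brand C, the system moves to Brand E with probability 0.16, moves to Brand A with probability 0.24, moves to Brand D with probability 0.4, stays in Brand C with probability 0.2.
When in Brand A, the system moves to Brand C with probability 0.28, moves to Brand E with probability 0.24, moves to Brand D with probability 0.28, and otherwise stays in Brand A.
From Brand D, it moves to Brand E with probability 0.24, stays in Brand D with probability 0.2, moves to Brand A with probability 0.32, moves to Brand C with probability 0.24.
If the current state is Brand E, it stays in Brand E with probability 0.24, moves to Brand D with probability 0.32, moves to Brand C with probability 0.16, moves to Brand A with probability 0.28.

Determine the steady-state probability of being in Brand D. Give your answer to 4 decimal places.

0.2923

Let the stationary distribution be π with π = πP and π_1 + π_2 + π_3 + π_4 = 1.
π_1 = 0.2·π_1 + 0.28·π_2 + 0.24·π_3 + 0.16·π_4
π_2 = 0.24·π_1 + 0.2·π_2 + 0.32·π_3 + 0.28·π_4
π_3 = 0.4·π_1 + 0.28·π_2 + 0.2·π_3 + 0.32·π_4
Solving with the normalization constraint gives π = (0.2238, 0.2618, 0.2923, 0.2221).
So the stationary probability of Brand D is 0.2923.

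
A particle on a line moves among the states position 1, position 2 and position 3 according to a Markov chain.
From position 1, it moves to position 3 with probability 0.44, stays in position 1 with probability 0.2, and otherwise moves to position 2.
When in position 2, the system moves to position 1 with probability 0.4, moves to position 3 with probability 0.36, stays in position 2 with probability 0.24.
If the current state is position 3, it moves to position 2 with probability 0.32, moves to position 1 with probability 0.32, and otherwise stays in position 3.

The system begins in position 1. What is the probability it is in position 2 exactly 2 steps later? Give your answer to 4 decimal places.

Sum over the intermediate state after 1 step:
P = P(position 1→position 1)·P(position 1→position 2) + P(position 1→position 2)·P(position 2→position 2) + P(position 1→position 3)·P(position 3→position 2)
  = 0.2×0.36 + 0.36×0.24 + 0.44×0.32
  = 0.0720 + 0.0864 + 0.1408 = 0.2992

0.2992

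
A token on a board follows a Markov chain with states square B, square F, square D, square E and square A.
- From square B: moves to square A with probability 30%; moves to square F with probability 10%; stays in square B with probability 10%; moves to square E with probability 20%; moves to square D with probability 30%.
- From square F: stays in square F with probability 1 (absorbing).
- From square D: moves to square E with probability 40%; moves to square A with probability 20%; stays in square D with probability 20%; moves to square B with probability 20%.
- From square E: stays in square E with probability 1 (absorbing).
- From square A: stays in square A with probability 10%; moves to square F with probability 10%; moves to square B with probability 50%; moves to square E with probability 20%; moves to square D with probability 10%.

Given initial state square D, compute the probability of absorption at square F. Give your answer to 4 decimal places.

0.1238

Let h(s) be the probability of absorption at square F starting from transient state s. Then h(square F) = 1 and h(square E) = 0. By first-step analysis:
h(square B) = 0.1·h(square B) + 0.1·1 + 0.3·h(square D) + 0.2·0 + 0.3·h(square A)
h(square D) = 0.2·h(square B) + 0.2·h(square D) + 0.4·0 + 0.2·h(square A)
h(square A) = 0.5·h(square B) + 0.1·1 + 0.1·h(square D) + 0.2·0 + 0.1·h(square A)
Solving: h(square B) = 0.2381, h(square D) = 0.1238, h(square A) = 0.2571.
Starting from square D, the probability is 0.1238.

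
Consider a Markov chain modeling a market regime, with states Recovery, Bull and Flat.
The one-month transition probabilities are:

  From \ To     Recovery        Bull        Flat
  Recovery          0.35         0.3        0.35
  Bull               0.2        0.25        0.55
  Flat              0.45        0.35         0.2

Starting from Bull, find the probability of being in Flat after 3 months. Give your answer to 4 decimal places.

0.3654

Propagate the distribution vector 3 months from Bull.
After 0 months: (0.0000, 1.0000, 0.0000)
After 1 month: (0.2000, 0.2500, 0.5500)
After 2 months: (0.3675, 0.3150, 0.3175)
After 3 months: (0.3345, 0.3001, 0.3654)
P(in Flat after 3 months) = 0.3654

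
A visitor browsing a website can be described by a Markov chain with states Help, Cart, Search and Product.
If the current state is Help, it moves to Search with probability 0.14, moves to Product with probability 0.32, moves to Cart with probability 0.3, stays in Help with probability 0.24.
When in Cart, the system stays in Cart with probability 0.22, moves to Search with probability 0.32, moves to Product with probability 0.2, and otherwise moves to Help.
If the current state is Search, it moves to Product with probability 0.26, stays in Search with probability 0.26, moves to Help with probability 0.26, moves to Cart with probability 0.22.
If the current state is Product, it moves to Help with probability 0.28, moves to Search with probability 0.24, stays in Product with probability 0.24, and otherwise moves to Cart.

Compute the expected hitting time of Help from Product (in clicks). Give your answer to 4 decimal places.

3.7020

Let t(s) be the expected number of clicks to first reach Help from state s, with t(Help) = 0. Conditioning on the first click:
t(Cart) = 1 + 0.22·t(Cart) + 0.32·t(Search) + 0.2·t(Product)
t(Search) = 1 + 0.22·t(Cart) + 0.26·t(Search) + 0.26·t(Product)
t(Product) = 1 + 0.24·t(Cart) + 0.24·t(Search) + 0.24·t(Product)
Solving: t(Cart) = 3.7804, t(Search) = 3.7760, t(Product) = 3.7020.
Expected clicks from Product to Help: 3.7020.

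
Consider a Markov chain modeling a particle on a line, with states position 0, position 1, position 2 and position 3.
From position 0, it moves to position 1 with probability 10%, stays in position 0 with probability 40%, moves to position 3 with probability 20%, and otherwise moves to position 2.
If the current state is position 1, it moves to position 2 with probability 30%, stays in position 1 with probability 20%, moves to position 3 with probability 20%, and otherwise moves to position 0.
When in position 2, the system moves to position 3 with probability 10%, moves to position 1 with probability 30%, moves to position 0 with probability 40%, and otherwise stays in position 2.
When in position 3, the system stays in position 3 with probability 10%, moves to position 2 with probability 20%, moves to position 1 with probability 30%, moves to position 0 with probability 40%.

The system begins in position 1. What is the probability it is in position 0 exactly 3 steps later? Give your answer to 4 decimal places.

Propagate the distribution vector 3 steps from position 1.
After 0 steps: (0.0000, 1.0000, 0.0000, 0.0000)
After 1 step: (0.3000, 0.2000, 0.3000, 0.2000)
After 2 steps: (0.3800, 0.2200, 0.2500, 0.1500)
After 3 steps: (0.3780, 0.2020, 0.2600, 0.1600)
P(in position 0 after 3 steps) = 0.3780

0.3780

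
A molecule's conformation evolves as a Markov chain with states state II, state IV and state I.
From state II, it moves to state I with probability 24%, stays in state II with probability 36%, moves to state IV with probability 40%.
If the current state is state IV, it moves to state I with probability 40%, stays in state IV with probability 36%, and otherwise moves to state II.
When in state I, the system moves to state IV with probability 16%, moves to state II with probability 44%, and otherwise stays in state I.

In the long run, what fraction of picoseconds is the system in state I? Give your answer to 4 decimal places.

0.3439

Let the stationary distribution be π with π = πP and π_1 + π_2 + π_3 = 1.
π_1 = 0.36·π_1 + 0.24·π_2 + 0.44·π_3
π_2 = 0.4·π_1 + 0.36·π_2 + 0.16·π_3
Solving with the normalization constraint gives π = (0.3509, 0.3053, 0.3439).
So the stationary probability of state I is 0.3439.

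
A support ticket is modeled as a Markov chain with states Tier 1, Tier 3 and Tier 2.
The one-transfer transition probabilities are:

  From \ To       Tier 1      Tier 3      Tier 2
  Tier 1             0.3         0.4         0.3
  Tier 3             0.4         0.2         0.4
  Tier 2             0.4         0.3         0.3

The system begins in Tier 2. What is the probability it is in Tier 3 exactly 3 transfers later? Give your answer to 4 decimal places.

Propagate the distribution vector 3 transfers from Tier 2.
After 0 transfers: (0.0000, 0.0000, 1.0000)
After 1 transfer: (0.4000, 0.3000, 0.3000)
After 2 transfers: (0.3600, 0.3100, 0.3300)
After 3 transfers: (0.3640, 0.3050, 0.3310)
P(in Tier 3 after 3 transfers) = 0.3050

0.3050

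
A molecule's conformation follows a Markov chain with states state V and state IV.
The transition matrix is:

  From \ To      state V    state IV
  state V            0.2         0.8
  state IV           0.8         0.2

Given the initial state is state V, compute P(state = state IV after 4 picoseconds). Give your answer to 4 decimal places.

Propagate the distribution vector 4 picoseconds from state V.
After 0 picoseconds: (1.0000, 0.0000)
After 1 picosecond: (0.2000, 0.8000)
After 2 picoseconds: (0.6800, 0.3200)
After 3 picoseconds: (0.3920, 0.6080)
After 4 picoseconds: (0.5648, 0.4352)
P(in state IV after 4 picoseconds) = 0.4352

0.4352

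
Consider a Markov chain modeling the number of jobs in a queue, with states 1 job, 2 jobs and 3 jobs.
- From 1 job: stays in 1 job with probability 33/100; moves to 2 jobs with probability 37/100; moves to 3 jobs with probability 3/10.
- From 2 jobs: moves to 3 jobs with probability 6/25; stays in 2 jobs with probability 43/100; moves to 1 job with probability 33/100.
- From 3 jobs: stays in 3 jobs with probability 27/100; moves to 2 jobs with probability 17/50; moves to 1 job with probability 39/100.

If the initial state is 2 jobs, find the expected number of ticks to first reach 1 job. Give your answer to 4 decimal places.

Let t(s) be the expected number of ticks to first reach 1 job from state s, with t(1 job) = 0. Conditioning on the first tick:
t(2 jobs) = 1 + 0.43·t(2 jobs) + 0.24·t(3 jobs)
t(3 jobs) = 1 + 0.34·t(2 jobs) + 0.27·t(3 jobs)
Solving: t(2 jobs) = 2.8999, t(3 jobs) = 2.7205.
Expected ticks from 2 jobs to 1 job: 2.8999.

2.8999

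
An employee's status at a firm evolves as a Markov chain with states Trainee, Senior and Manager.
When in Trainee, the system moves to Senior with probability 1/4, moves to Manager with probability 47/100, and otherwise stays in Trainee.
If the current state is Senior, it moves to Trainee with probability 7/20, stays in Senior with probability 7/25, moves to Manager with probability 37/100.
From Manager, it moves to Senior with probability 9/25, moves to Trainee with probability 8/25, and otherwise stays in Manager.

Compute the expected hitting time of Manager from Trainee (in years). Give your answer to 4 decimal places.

Let t(s) be the expected number of years to first reach Manager from state s, with t(Manager) = 0. Conditioning on the first year:
t(Trainee) = 1 + 0.28·t(Trainee) + 0.25·t(Senior)
t(Senior) = 1 + 0.35·t(Trainee) + 0.28·t(Senior)
Solving: t(Trainee) = 2.2511, t(Senior) = 2.4832.
Expected years from Trainee to Manager: 2.2511.

2.2511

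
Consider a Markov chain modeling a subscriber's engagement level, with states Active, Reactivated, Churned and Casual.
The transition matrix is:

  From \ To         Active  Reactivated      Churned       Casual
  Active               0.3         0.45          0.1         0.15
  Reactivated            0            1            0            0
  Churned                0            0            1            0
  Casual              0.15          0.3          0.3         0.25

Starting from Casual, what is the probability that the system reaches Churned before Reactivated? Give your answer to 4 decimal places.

Let h(s) be the probability of absorption at Churned starting from transient state s. Then h(Churned) = 1 and h(Reactivated) = 0. By first-step analysis:
h(Active) = 0.3·h(Active) + 0.45·0 + 0.1·1 + 0.15·h(Casual)
h(Casual) = 0.15·h(Active) + 0.3·0 + 0.3·1 + 0.25·h(Casual)
Solving: h(Active) = 0.2388, h(Casual) = 0.4478.
Starting from Casual, the probability is 0.4478.

0.4478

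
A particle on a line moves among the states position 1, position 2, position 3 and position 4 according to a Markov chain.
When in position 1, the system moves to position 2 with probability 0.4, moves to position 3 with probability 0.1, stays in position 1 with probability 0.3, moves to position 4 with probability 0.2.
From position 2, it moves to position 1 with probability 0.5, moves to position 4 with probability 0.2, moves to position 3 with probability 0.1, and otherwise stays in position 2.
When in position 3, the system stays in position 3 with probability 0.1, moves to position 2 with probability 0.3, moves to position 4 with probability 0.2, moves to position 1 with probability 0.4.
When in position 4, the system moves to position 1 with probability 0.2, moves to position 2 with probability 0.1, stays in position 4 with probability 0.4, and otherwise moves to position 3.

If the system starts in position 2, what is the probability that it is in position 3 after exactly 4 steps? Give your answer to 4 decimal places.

0.1496

Propagate the distribution vector 4 steps from position 2.
After 0 steps: (0.0000, 1.0000, 0.0000, 0.0000)
After 1 step: (0.5000, 0.2000, 0.1000, 0.2000)
After 2 steps: (0.3300, 0.2900, 0.1400, 0.2400)
After 3 steps: (0.3480, 0.2560, 0.1480, 0.2480)
After 4 steps: (0.3412, 0.2596, 0.1496, 0.2496)
P(in position 3 after 4 steps) = 0.1496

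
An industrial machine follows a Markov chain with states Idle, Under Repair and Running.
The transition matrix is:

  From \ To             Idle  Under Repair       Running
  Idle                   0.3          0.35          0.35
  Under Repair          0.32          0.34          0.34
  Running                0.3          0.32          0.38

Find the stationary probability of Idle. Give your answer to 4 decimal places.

Let the stationary distribution be π with π = πP and π_1 + π_2 + π_3 = 1.
π_1 = 0.3·π_1 + 0.32·π_2 + 0.3·π_3
π_2 = 0.35·π_1 + 0.34·π_2 + 0.32·π_3
Solving with the normalization constraint gives π = (0.3067, 0.3359, 0.3574).
So the stationary probability of Idle is 0.3067.

0.3067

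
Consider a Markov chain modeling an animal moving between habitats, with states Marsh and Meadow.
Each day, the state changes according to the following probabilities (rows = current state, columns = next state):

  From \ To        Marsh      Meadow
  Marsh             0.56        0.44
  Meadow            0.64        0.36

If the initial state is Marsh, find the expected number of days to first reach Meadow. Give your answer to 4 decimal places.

Let t(s) be the expected number of days to first reach Meadow from state s, with t(Meadow) = 0. Conditioning on the first day:
t(Marsh) = 1 + 0.56·t(Marsh)
Solving: t(Marsh) = 2.2727.
Expected days from Marsh to Meadow: 2.2727.

2.2727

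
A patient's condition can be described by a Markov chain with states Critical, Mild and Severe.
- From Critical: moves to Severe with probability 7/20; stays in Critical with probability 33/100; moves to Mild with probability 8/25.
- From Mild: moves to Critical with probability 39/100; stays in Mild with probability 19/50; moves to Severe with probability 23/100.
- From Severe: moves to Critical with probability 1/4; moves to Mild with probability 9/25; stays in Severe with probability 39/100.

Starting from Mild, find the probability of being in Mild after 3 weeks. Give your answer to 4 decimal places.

Propagate the distribution vector 3 weeks from Mild.
After 0 weeks: (0.0000, 1.0000, 0.0000)
After 1 week: (0.3900, 0.3800, 0.2300)
After 2 weeks: (0.3344, 0.3520, 0.3136)
After 3 weeks: (0.3260, 0.3537, 0.3203)
P(in Mild after 3 weeks) = 0.3537

0.3537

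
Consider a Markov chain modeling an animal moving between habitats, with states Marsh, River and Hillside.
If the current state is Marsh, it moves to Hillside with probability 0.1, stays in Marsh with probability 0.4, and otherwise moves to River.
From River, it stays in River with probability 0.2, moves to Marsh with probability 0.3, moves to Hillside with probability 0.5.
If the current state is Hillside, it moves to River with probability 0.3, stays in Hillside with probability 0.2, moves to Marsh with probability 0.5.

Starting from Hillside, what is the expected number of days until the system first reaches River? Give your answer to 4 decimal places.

Let t(s) be the expected number of days to first reach River from state s, with t(River) = 0. Conditioning on the first day:
t(Marsh) = 1 + 0.4·t(Marsh) + 0.1·t(Hillside)
t(Hillside) = 1 + 0.5·t(Marsh) + 0.2·t(Hillside)
Solving: t(Marsh) = 2.0930, t(Hillside) = 2.5581.
Expected days from Hillside to River: 2.5581.

2.5581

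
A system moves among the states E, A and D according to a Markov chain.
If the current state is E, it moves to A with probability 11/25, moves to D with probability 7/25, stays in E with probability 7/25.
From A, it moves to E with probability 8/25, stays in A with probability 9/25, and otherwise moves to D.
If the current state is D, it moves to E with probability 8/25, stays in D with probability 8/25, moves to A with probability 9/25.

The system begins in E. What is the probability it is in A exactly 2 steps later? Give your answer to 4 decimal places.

0.3824

Sum over the intermediate state after 1 step:
P = P(E→E)·P(E→A) + P(E→A)·P(A→A) + P(E→D)·P(D→A)
  = 0.28×0.44 + 0.44×0.36 + 0.28×0.36
  = 0.1232 + 0.1584 + 0.1008 = 0.3824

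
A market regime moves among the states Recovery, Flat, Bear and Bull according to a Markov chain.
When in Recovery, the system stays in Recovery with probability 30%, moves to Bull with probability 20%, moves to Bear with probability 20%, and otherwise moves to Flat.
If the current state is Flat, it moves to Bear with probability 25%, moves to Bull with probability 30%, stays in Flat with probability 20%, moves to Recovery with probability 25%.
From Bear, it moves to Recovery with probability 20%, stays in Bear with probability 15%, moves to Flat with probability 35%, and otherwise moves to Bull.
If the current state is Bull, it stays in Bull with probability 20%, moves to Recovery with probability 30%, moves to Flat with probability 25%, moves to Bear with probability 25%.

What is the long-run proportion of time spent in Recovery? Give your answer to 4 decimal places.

Let the stationary distribution be π with π = πP and π_1 + π_2 + π_3 + π_4 = 1.
π_1 = 0.3·π_1 + 0.25·π_2 + 0.2·π_3 + 0.3·π_4
π_2 = 0.3·π_1 + 0.2·π_2 + 0.35·π_3 + 0.25·π_4
π_3 = 0.2·π_1 + 0.25·π_2 + 0.15·π_3 + 0.25·π_4
Solving with the normalization constraint gives π = (0.2649, 0.2712, 0.2152, 0.2486).
So the stationary probability of Recovery is 0.2649.

0.2649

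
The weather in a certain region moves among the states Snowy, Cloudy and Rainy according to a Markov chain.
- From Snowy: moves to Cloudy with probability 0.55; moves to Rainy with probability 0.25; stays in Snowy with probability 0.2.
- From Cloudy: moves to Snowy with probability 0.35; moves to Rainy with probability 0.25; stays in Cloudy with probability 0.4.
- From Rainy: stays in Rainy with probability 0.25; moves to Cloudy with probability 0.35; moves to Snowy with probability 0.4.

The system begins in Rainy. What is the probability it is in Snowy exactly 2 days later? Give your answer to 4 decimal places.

0.3025

Sum over the intermediate state after 1 day:
P = P(Rainy→Snowy)·P(Snowy→Snowy) + P(Rainy→Cloudy)·P(Cloudy→Snowy) + P(Rainy→Rainy)·P(Rainy→Snowy)
  = 0.4×0.2 + 0.35×0.35 + 0.25×0.4
  = 0.0800 + 0.1225 + 0.1000 = 0.3025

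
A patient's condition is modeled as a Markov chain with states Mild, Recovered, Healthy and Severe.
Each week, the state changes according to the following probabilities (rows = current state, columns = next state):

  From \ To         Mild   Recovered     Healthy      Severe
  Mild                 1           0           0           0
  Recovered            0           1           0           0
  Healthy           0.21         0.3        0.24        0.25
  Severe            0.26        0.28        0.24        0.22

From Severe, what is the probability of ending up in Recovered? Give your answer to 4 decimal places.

Let h(s) be the probability of absorption at Recovered starting from transient state s. Then h(Recovered) = 1 and h(Mild) = 0. By first-step analysis:
h(Healthy) = 0.21·0 + 0.3·1 + 0.24·h(Healthy) + 0.25·h(Severe)
h(Severe) = 0.26·0 + 0.28·1 + 0.24·h(Healthy) + 0.22·h(Severe)
Solving: h(Healthy) = 0.5706, h(Severe) = 0.5345.
Starting from Severe, the probability is 0.5345.

0.5345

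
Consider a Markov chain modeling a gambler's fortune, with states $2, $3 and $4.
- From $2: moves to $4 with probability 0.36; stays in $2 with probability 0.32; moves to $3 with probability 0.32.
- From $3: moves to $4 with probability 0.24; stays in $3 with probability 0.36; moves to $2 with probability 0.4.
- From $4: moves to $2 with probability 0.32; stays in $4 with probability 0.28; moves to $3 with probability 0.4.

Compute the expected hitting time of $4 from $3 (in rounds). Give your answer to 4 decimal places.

3.5156

Let t(s) be the expected number of rounds to first reach $4 from state s, with t($4) = 0. Conditioning on the first round:
t($2) = 1 + 0.32·t($2) + 0.32·t($3)
t($3) = 1 + 0.4·t($2) + 0.36·t($3)
Solving: t($2) = 3.1250, t($3) = 3.5156.
Expected rounds from $3 to $4: 3.5156.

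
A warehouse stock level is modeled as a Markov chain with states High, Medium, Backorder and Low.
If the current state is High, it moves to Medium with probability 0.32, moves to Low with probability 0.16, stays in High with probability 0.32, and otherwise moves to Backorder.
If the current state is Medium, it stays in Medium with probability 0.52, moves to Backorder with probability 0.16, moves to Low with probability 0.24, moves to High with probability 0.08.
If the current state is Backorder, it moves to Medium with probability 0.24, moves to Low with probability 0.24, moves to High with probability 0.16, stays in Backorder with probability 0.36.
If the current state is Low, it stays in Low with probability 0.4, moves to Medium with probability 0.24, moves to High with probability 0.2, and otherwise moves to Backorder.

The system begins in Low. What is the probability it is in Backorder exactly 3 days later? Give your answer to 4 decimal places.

0.2076

Propagate the distribution vector 3 days from Low.
After 0 days: (0.0000, 0.0000, 0.0000, 1.0000)
After 1 day: (0.2000, 0.2400, 0.1600, 0.4000)
After 2 days: (0.1888, 0.3232, 0.2000, 0.2880)
After 3 days: (0.1759, 0.3456, 0.2076, 0.2710)
P(in Backorder after 3 days) = 0.2076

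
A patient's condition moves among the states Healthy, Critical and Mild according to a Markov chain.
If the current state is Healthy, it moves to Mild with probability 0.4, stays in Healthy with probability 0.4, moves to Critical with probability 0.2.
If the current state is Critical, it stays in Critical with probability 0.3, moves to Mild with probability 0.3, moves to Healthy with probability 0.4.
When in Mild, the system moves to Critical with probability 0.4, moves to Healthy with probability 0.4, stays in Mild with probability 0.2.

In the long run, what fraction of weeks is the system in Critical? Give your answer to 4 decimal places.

Let the stationary distribution be π with π = πP and π_1 + π_2 + π_3 = 1.
π_1 = 0.4·π_1 + 0.4·π_2 + 0.4·π_3
π_2 = 0.2·π_1 + 0.3·π_2 + 0.4·π_3
Solving with the normalization constraint gives π = (0.4000, 0.2909, 0.3091).
So the stationary probability of Critical is 0.2909.

0.2909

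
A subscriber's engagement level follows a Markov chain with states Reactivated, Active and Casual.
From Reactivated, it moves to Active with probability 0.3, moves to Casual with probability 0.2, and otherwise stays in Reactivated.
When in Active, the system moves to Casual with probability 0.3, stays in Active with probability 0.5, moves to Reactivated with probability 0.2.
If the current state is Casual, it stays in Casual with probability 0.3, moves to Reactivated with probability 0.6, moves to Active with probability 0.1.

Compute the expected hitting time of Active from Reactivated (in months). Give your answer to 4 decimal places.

Let t(s) be the expected number of months to first reach Active from state s, with t(Active) = 0. Conditioning on the first month:
t(Reactivated) = 1 + 0.5·t(Reactivated) + 0.2·t(Casual)
t(Casual) = 1 + 0.6·t(Reactivated) + 0.3·t(Casual)
Solving: t(Reactivated) = 3.9130, t(Casual) = 4.7826.
Expected months from Reactivated to Active: 3.9130.

3.9130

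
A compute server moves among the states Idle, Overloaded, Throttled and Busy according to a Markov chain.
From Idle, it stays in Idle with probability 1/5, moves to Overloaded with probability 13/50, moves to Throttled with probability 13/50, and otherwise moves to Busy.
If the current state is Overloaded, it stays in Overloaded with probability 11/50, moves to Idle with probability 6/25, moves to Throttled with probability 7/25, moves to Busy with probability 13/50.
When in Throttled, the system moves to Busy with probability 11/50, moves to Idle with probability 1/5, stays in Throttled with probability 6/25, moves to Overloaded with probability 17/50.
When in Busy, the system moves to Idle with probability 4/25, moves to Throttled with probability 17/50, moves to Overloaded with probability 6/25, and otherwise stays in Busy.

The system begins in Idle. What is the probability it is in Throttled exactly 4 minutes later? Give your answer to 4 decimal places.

Propagate the distribution vector 4 minutes from Idle.
After 0 minutes: (1.0000, 0.0000, 0.0000, 0.0000)
After 1 minute: (0.2000, 0.2600, 0.2600, 0.2800)
After 2 minutes: (0.1992, 0.2648, 0.2824, 0.2536)
After 3 minutes: (0.2004, 0.2669, 0.2799, 0.2527)
After 4 minutes: (0.2006, 0.2667, 0.2800, 0.2528)
P(in Throttled after 4 minutes) = 0.2800

0.2800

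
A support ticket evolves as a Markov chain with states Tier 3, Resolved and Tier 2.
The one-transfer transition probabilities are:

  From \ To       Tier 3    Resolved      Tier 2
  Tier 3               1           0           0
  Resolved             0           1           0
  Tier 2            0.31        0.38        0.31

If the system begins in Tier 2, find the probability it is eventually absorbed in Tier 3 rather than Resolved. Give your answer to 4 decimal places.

0.4493

Let h(s) be the probability of absorption at Tier 3 starting from transient state s. Then h(Tier 3) = 1 and h(Resolved) = 0. By first-step analysis:
h(Tier 2) = 0.31·1 + 0.38·0 + 0.31·h(Tier 2)
Solving: h(Tier 2) = 0.4493.
Starting from Tier 2, the probability is 0.4493.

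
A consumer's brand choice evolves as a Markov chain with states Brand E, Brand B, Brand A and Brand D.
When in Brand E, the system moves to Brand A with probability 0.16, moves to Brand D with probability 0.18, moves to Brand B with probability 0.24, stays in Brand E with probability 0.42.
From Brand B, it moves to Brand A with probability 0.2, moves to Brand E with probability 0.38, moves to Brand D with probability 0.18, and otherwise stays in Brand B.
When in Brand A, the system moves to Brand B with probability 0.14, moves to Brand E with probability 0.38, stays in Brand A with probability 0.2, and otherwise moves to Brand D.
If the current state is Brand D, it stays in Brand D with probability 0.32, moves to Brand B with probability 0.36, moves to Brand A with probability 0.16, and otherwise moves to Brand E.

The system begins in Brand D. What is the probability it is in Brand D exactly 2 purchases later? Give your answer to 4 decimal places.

0.2408

Propagate the distribution vector 2 purchases from Brand D.
After 0 purchases: (0.0000, 0.0000, 0.0000, 1.0000)
After 1 purchase: (0.1600, 0.3600, 0.1600, 0.3200)
After 2 purchases: (0.3160, 0.2624, 0.1808, 0.2408)
P(in Brand D after 2 purchases) = 0.2408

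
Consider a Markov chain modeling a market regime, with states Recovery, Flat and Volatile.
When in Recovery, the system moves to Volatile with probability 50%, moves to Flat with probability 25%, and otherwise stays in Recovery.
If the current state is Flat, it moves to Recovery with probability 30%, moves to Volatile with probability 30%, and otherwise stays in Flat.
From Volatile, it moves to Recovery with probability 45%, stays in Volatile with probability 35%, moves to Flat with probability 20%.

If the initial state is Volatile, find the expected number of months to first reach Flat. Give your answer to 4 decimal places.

4.5714

Let t(s) be the expected number of months to first reach Flat from state s, with t(Flat) = 0. Conditioning on the first month:
t(Recovery) = 1 + 0.25·t(Recovery) + 0.5·t(Volatile)
t(Volatile) = 1 + 0.45·t(Recovery) + 0.35·t(Volatile)
Solving: t(Recovery) = 4.3810, t(Volatile) = 4.5714.
Expected months from Volatile to Flat: 4.5714.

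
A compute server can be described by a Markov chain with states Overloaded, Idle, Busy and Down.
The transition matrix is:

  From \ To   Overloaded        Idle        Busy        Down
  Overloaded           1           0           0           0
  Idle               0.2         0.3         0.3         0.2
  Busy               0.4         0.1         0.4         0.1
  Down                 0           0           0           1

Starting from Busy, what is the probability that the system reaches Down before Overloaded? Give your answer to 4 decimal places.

0.2308

Let h(s) be the probability of absorption at Down starting from transient state s. Then h(Down) = 1 and h(Overloaded) = 0. By first-step analysis:
h(Idle) = 0.2·0 + 0.3·h(Idle) + 0.3·h(Busy) + 0.2·1
h(Busy) = 0.4·0 + 0.1·h(Idle) + 0.4·h(Busy) + 0.1·1
Solving: h(Idle) = 0.3846, h(Busy) = 0.2308.
Starting from Busy, the probability is 0.2308.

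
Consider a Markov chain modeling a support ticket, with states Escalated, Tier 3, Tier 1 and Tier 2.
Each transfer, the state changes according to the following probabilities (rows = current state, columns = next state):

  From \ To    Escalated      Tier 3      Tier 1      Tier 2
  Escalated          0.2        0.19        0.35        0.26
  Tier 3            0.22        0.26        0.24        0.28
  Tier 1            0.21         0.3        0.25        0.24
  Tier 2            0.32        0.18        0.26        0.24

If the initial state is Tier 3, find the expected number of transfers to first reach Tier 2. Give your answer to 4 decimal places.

3.7722

Let t(s) be the expected number of transfers to first reach Tier 2 from state s, with t(Tier 2) = 0. Conditioning on the first transfer:
t(Escalated) = 1 + 0.2·t(Escalated) + 0.19·t(Tier 3) + 0.35·t(Tier 1)
t(Tier 3) = 1 + 0.22·t(Escalated) + 0.26·t(Tier 3) + 0.24·t(Tier 1)
t(Tier 1) = 1 + 0.21·t(Escalated) + 0.3·t(Tier 3) + 0.25·t(Tier 1)
Solving: t(Escalated) = 3.8625, t(Tier 3) = 3.7722, t(Tier 1) = 3.9237.
Expected transfers from Tier 3 to Tier 2: 3.7722.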